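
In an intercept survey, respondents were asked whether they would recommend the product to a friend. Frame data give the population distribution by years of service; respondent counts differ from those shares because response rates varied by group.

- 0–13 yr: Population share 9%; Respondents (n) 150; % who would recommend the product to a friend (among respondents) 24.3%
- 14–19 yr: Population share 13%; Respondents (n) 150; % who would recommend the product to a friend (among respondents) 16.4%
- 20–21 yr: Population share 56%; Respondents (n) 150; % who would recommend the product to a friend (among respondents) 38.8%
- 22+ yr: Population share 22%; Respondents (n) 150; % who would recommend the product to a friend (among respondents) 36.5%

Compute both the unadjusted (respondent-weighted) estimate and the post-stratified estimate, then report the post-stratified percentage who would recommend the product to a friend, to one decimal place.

Without adjustment, the pooled respondent share is:
  (150/600)×24.3 + (150/600)×16.4 + (150/600)×38.8 + (150/600)×36.5 = 29%
Post-stratifying to population shares instead:
  0.09×24.3 + 0.13×16.4 + 0.56×38.8 + 0.22×36.5 = 34.077%

34.1%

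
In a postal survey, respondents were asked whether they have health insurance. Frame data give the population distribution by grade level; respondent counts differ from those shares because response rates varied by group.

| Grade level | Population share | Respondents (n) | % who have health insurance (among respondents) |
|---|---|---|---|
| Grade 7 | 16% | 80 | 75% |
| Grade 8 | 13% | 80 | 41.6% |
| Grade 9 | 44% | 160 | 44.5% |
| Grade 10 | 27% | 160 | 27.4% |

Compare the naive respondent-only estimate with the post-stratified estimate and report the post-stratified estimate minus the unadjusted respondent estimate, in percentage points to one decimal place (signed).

+1.0 percentage points

Without adjustment, the pooled respondent share is:
  (80/480)×75 + (80/480)×41.6 + (160/480)×44.5 + (160/480)×27.4 = 43.4%
Post-stratifying to population shares instead:
  0.16×75 + 0.13×41.6 + 0.44×44.5 + 0.27×27.4 = 44.386%
Difference = 44.386 − 43.4 = 0.986 pp.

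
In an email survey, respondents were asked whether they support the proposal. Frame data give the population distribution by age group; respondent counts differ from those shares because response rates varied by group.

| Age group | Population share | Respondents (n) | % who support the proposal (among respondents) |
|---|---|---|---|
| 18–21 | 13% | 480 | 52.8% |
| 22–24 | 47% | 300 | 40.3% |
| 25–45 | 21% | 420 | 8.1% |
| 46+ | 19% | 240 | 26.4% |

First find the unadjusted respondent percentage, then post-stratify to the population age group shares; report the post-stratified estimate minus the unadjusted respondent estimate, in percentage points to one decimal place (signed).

Without adjustment, the pooled respondent share is:
  (480/1440)×52.8 + (300/1440)×40.3 + (420/1440)×8.1 + (240/1440)×26.4 = 32.7583%
Reweighting by population age group shares:
  0.13×52.8 + 0.47×40.3 + 0.21×8.1 + 0.19×26.4 = 32.522%
Difference = 32.522 − 32.7583 = -0.2363 pp.

-0.2 percentage points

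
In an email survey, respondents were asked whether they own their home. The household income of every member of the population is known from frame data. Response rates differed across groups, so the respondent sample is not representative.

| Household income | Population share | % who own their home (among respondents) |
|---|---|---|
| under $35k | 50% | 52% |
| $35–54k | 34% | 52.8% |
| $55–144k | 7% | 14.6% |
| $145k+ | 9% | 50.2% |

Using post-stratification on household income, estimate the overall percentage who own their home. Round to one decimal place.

Each cell contributes population-share × respondent value:
  under $35k: 0.5 × 52 = 26
  $35–54k: 0.34 × 52.8 = 17.952
  $55–144k: 0.07 × 14.6 = 1.022
  $145k+: 0.09 × 50.2 = 4.518
Post-stratified estimate = 49.492 → 49.5%.

49.5%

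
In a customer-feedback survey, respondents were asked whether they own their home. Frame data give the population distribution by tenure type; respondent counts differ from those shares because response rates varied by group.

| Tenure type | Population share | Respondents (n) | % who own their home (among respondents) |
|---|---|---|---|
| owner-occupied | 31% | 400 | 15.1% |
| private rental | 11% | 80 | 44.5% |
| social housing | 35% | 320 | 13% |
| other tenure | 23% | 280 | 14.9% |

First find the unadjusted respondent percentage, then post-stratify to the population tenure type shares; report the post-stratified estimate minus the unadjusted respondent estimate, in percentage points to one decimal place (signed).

+0.9 percentage points

Naive respondent-only estimate (weights = respondent counts):
  (400/1080)×15.1 + (80/1080)×44.5 + (320/1080)×13 + (280/1080)×14.9 = 16.6037%
Post-stratified estimate weights by population shares:
  0.31×15.1 + 0.11×44.5 + 0.35×13 + 0.23×14.9 = 17.553%
Difference = 17.553 − 16.6037 = 0.9493 pp.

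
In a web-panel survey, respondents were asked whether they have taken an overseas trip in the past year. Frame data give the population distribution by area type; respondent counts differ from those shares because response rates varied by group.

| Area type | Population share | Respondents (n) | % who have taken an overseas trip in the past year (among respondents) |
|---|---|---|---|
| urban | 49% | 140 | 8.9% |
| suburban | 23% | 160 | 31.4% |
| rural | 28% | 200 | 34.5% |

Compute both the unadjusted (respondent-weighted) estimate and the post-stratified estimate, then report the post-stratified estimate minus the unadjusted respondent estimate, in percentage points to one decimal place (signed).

-5.1 percentage points

Without adjustment, the pooled respondent share is:
  (140/500)×8.9 + (160/500)×31.4 + (200/500)×34.5 = 26.34%
Post-stratified estimate weights by population shares:
  0.49×8.9 + 0.23×31.4 + 0.28×34.5 = 21.243%
Difference = 21.243 − 26.34 = -5.097 pp.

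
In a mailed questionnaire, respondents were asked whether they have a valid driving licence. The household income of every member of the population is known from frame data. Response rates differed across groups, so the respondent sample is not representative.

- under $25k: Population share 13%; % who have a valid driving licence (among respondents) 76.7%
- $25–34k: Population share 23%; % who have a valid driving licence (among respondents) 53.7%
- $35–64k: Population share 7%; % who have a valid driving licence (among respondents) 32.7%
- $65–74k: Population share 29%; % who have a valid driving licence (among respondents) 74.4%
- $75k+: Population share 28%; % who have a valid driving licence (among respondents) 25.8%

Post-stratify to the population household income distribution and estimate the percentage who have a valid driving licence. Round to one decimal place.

53.4%

Reweight to the known household income distribution:
  under $25k: 0.13 × 76.7 = 9.971
  $25–34k: 0.23 × 53.7 = 12.351
  $35–64k: 0.07 × 32.7 = 2.289
  $65–74k: 0.29 × 74.4 = 21.576
  $75k+: 0.28 × 25.8 = 7.224
Post-stratified estimate = 53.411 → 53.4%.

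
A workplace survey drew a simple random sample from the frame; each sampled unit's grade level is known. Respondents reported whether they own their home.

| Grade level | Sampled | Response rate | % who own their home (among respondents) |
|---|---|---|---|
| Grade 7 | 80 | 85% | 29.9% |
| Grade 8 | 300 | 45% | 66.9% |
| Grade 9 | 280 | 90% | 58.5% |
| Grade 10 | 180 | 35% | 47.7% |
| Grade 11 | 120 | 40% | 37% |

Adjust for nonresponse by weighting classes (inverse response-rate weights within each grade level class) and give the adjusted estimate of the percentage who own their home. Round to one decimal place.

Inverse-response-rate weighting restores each class to its sampled count, so class totals weight by n_sampled:
  Grade 7: 80 × 29.9 = 2392
  Grade 8: 300 × 66.9 = 20,070
  Grade 9: 280 × 58.5 = 16,380
  Grade 10: 180 × 47.7 = 8586
  Grade 11: 120 × 37 = 4440
Adjusted estimate = 51,868 / 960 = 54.0292 → 54.0%.

54.0%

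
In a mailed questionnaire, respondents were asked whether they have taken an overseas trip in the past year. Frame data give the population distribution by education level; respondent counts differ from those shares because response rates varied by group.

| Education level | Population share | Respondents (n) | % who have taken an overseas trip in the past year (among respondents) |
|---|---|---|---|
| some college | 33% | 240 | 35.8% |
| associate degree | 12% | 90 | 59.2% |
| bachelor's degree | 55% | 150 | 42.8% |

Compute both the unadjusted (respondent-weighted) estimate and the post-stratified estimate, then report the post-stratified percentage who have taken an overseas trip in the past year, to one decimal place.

42.5%

Naive respondent-only estimate (weights = respondent counts):
  (240/480)×35.8 + (90/480)×59.2 + (150/480)×42.8 = 42.375%
Reweighting by population education level shares:
  0.33×35.8 + 0.12×59.2 + 0.55×42.8 = 42.458%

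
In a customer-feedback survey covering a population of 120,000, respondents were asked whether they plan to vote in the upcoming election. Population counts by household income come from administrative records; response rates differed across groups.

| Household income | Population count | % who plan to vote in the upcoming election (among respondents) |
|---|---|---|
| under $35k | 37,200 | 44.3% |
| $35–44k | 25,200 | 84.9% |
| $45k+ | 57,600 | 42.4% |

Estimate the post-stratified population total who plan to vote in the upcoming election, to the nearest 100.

62,300

Each cell contributes its population count × the respondent rate:
  under $35k: 37,200 × 44.3% = 16479.6
  $35–44k: 25,200 × 84.9% = 21394.8
  $45k+: 57,600 × 42.4% = 24422.4
Estimated total = 62296.8 → 62,300.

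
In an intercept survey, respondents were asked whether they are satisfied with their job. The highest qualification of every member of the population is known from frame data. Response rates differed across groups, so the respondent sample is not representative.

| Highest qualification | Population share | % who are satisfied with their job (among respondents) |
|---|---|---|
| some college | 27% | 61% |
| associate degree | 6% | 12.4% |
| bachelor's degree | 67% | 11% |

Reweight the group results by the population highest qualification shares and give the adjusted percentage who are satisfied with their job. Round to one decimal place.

24.6%

Post-stratification weights by population share, not respondent share:
  some college: 0.27 × 61 = 16.47
  associate degree: 0.06 × 12.4 = 0.744
  bachelor's degree: 0.67 × 11 = 7.37
Post-stratified estimate = 24.584 → 24.6%.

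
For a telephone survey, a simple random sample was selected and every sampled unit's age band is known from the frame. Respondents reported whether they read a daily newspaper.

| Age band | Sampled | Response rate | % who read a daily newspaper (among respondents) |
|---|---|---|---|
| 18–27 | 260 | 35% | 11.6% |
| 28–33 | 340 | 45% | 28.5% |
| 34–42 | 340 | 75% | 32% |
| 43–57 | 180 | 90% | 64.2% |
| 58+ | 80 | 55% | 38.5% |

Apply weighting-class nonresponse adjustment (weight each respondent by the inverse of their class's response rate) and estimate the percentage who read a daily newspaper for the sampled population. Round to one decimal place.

31.9%

Weighting each respondent by the inverse class response rate inflates each class back to its sampled size, so the class weight is n_sampled:
  18–27: 260 × 11.6 = 3016
  28–33: 340 × 28.5 = 9690
  34–42: 340 × 32 = 10,880
  43–57: 180 × 64.2 = 11,556
  58+: 80 × 38.5 = 3080
Adjusted estimate = 38,222 / 1,200 = 31.8517 → 31.9%.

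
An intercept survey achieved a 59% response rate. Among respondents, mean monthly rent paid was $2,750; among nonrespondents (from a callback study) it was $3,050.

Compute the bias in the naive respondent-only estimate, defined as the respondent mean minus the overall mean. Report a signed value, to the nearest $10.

Nonresponse fraction = 1 − 0.59 = 0.41.
Bias = (nonresponse fraction) × (respondent mean − nonrespondent mean)
     = 0.41 × (2750 − 3050) = 0.41 × -300 = -123.

-$120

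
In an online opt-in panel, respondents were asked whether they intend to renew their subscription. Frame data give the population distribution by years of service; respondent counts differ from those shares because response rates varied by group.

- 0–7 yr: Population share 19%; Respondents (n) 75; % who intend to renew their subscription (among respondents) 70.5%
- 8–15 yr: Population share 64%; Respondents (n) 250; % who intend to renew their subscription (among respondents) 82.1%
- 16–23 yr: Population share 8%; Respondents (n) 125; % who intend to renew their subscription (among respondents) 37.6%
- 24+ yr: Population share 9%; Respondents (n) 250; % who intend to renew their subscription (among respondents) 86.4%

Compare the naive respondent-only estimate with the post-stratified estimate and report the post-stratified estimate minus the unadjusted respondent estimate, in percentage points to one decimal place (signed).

+2.3 percentage points

Naive respondent-only estimate (weights = respondent counts):
  (75/700)×70.5 + (250/700)×82.1 + (125/700)×37.6 + (250/700)×86.4 = 74.4464%
Post-stratifying to population shares instead:
  0.19×70.5 + 0.64×82.1 + 0.08×37.6 + 0.09×86.4 = 76.723%
Difference = 76.723 − 74.4464 = 2.2766 pp.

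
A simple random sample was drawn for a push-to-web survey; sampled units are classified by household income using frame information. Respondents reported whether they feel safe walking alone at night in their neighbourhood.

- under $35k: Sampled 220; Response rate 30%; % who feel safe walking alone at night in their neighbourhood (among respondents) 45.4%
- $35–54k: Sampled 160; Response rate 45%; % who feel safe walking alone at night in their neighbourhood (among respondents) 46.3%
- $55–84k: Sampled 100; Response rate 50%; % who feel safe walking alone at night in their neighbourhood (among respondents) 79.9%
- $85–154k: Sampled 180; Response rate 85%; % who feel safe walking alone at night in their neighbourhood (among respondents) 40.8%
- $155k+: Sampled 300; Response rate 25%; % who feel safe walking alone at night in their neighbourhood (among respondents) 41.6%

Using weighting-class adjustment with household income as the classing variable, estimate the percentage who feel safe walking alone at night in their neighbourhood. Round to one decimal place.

47.1%

Weighting each respondent by the inverse class response rate inflates each class back to its sampled size, so the class weight is n_sampled:
  under $35k: 220 × 45.4 = 9988
  $35–54k: 160 × 46.3 = 7408
  $55–84k: 100 × 79.9 = 7990
  $85–154k: 180 × 40.8 = 7344
  $155k+: 300 × 41.6 = 12,480
Adjusted estimate = 45,210 / 960 = 47.0938 → 47.1%.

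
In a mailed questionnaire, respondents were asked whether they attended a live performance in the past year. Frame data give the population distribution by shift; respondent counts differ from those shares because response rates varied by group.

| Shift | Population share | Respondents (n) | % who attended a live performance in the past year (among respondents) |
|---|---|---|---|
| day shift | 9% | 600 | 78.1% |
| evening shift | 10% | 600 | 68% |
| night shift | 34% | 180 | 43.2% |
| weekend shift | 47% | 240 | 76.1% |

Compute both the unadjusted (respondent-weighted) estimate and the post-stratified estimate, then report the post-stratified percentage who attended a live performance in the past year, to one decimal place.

64.3%

Without adjustment, the pooled respondent share is:
  (600/1620)×78.1 + (600/1620)×68 + (180/1620)×43.2 + (240/1620)×76.1 = 70.1852%
Reweighting by population shift shares:
  0.09×78.1 + 0.1×68 + 0.34×43.2 + 0.47×76.1 = 64.284%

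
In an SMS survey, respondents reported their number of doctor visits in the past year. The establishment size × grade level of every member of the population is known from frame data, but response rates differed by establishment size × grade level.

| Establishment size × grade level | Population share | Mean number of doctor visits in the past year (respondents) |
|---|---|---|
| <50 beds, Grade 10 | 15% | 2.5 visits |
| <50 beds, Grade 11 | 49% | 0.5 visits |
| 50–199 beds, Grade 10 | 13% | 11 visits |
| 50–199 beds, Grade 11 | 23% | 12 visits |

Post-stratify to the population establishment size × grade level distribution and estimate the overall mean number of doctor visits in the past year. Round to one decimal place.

4.8

Reweight to the known establishment size × grade level distribution:
  <50 beds, Grade 10: 0.15 × 2.5 = 0.375
  <50 beds, Grade 11: 0.49 × 0.5 = 0.245
  50–199 beds, Grade 10: 0.13 × 11 = 1.43
  50–199 beds, Grade 11: 0.23 × 12 = 2.76
Post-stratified estimate = 4.81 → 4.8.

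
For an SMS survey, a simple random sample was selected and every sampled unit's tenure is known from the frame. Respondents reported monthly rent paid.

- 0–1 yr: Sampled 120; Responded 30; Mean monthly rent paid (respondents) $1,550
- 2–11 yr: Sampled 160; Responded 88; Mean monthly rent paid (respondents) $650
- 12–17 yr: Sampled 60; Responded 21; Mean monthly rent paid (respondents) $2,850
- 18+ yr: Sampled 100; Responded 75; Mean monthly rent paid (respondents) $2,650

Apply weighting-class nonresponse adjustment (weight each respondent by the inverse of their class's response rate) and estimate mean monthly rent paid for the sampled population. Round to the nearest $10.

Response rates by class: 0–1 yr 30/120 = 25%, 2–11 yr 88/160 = 55%, 12–17 yr 21/60 = 35%, 18+ yr 75/100 = 75%.
Each respondent's weight = sampled/responded in their class; summing within a class gives n_sampled, so:
  0–1 yr: 120 × 1550 = 186,000
  2–11 yr: 160 × 650 = 104,000
  12–17 yr: 60 × 2850 = 171,000
  18+ yr: 100 × 2650 = 265,000
Adjusted estimate = 726,000 / 440 = 1650 → $1,650.

$1,650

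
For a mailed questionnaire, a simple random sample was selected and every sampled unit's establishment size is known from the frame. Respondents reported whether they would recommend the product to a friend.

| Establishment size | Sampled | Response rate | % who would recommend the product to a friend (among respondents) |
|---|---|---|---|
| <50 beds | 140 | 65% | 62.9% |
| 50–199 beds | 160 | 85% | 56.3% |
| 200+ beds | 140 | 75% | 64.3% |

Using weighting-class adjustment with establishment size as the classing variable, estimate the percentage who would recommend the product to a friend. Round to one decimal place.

60.9%

Each respondent's weight = sampled/responded in their class; summing within a class gives n_sampled, so:
  <50 beds: 140 × 62.9 = 8806
  50–199 beds: 160 × 56.3 = 9008
  200+ beds: 140 × 64.3 = 9002
Adjusted estimate = 26,816 / 440 = 60.9455 → 60.9%.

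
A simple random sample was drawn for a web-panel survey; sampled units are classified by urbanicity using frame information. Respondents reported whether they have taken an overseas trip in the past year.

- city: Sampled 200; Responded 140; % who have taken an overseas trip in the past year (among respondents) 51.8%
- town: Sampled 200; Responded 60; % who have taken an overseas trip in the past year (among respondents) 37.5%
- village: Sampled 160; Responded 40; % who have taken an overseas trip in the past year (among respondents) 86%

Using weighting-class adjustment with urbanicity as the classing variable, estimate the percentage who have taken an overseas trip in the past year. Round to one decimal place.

Response rates by class: city 140/200 = 70%, town 60/200 = 30%, village 40/160 = 25%.
Each respondent's weight = sampled/responded in their class; summing within a class gives n_sampled, so:
  city: 200 × 51.8 = 10,360
  town: 200 × 37.5 = 7500
  village: 160 × 86 = 13,760
Adjusted estimate = 31,620 / 560 = 56.4643 → 56.5%.

56.5%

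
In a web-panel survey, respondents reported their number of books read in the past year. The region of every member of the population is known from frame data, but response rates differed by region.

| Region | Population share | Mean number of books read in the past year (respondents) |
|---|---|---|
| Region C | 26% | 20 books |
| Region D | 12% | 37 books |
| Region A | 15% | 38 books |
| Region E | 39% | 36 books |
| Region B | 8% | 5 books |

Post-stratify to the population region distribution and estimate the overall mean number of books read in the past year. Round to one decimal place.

29.8

Each cell contributes population-share × respondent value:
  Region C: 0.26 × 20 = 5.2
  Region D: 0.12 × 37 = 4.44
  Region A: 0.15 × 38 = 5.7
  Region E: 0.39 × 36 = 14.04
  Region B: 0.08 × 5 = 0.4
Post-stratified estimate = 29.78 → 29.8.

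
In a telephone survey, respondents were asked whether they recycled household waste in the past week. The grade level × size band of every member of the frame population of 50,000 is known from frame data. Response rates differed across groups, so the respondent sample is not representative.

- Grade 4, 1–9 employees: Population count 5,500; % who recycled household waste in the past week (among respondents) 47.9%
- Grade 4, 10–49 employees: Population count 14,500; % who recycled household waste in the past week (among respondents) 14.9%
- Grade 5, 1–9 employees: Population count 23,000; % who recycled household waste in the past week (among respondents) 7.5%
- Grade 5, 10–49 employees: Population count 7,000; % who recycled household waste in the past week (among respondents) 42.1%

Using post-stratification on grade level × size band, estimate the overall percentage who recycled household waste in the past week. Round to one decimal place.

18.9%

Weight each group's respondent value by its population share:
  Grade 4, 1–9 employees: (5,500/50,000) × 47.9 = 5.269
  Grade 4, 10–49 employees: (14,500/50,000) × 14.9 = 4.321
  Grade 5, 1–9 employees: (23,000/50,000) × 7.5 = 3.45
  Grade 5, 10–49 employees: (7,000/50,000) × 42.1 = 5.894
Post-stratified estimate = 18.934 → 18.9%.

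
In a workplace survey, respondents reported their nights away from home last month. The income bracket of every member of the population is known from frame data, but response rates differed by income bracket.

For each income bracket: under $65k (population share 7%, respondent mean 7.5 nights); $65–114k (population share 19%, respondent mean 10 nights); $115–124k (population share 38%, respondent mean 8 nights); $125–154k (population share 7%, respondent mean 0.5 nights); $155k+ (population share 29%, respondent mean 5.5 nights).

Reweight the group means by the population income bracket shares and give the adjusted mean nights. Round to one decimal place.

7.1

Reweight to the known income bracket distribution:
  under $65k: 0.07 × 7.5 = 0.525
  $65–114k: 0.19 × 10 = 1.9
  $115–124k: 0.38 × 8 = 3.04
  $125–154k: 0.07 × 0.5 = 0.035
  $155k+: 0.29 × 5.5 = 1.595
Post-stratified estimate = 7.095 → 7.1.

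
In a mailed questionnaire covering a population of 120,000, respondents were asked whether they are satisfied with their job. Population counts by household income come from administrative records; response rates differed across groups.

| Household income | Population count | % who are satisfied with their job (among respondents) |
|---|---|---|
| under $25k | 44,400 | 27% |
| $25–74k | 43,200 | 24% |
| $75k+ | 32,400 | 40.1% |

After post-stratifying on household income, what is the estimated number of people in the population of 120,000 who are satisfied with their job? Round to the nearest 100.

Apply each group's respondent rate to its population count:
  under $25k: 44,400 × 27% = 11,988
  $25–74k: 43,200 × 24% = 10,368
  $75k+: 32,400 × 40.1% = 12992.4
Estimated total = 35348.4 → 35,300.

35,300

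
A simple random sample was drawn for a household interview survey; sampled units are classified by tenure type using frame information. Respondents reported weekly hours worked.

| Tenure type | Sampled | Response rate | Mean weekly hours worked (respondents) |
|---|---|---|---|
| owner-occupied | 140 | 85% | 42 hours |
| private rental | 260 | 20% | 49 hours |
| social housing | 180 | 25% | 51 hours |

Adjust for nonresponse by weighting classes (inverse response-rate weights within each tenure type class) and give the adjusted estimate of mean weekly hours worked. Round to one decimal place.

Each respondent's weight = sampled/responded in their class; summing within a class gives n_sampled, so:
  owner-occupied: 140 × 42 = 5880
  private rental: 260 × 49 = 12,740
  social housing: 180 × 51 = 9180
Adjusted estimate = 27,800 / 580 = 47.931 → 47.9.

47.9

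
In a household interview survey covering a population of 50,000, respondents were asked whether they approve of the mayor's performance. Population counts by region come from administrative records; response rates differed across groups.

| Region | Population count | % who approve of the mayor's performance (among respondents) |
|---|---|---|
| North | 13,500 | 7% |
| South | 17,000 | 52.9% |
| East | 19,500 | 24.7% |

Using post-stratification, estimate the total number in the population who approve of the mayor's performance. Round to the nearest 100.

14,800

Estimated count per cell = population count × respondent percentage:
  North: 13,500 × 7% = 945
  South: 17,000 × 52.9% = 8993
  East: 19,500 × 24.7% = 4816.5
Estimated total = 14754.5 → 14,800.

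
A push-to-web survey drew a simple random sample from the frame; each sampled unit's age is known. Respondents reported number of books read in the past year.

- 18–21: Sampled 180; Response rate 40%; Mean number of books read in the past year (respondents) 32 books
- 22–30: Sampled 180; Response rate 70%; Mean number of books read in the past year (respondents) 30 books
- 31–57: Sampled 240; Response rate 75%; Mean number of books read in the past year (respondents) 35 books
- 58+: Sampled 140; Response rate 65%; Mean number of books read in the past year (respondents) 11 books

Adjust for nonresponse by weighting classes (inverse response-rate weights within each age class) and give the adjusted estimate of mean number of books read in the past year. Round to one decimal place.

28.5

Weighting each respondent by the inverse class response rate inflates each class back to its sampled size, so the class weight is n_sampled:
  18–21: 180 × 32 = 5760
  22–30: 180 × 30 = 5400
  31–57: 240 × 35 = 8400
  58+: 140 × 11 = 1540
Adjusted estimate = 21,100 / 740 = 28.5135 → 28.5.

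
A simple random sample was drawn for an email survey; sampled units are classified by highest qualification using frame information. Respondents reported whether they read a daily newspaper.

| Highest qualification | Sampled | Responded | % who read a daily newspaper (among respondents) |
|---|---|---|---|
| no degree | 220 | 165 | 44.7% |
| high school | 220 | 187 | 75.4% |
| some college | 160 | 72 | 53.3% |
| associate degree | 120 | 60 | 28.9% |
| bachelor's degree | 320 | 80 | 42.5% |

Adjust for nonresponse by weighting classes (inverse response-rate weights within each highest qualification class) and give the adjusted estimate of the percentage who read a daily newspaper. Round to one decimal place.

50.0%

Response rates by class: no degree 165/220 = 75%, high school 187/220 = 85%, some college 72/160 = 45%, associate degree 60/120 = 50%, bachelor's degree 80/320 = 25%.
With weight = n_sampled/n_responded per class, the weighted class total is n_sampled:
  no degree: 220 × 44.7 = 9834
  high school: 220 × 75.4 = 16,588
  some college: 160 × 53.3 = 8528
  associate degree: 120 × 28.9 = 3468
  bachelor's degree: 320 × 42.5 = 13,600
Adjusted estimate = 52,018 / 1,040 = 50.0173 → 50.0%.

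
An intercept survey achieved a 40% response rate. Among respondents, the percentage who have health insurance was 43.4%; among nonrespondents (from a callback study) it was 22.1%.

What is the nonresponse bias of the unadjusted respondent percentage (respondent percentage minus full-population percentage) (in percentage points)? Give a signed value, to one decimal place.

Nonresponse fraction = 1 − 0.4 = 0.6.
Bias = (nonresponse fraction) × (respondent percentage − nonrespondent percentage)
     = 0.6 × (43.4 − 22.1) = 0.6 × 21.3 = 12.78.

+12.8 percentage points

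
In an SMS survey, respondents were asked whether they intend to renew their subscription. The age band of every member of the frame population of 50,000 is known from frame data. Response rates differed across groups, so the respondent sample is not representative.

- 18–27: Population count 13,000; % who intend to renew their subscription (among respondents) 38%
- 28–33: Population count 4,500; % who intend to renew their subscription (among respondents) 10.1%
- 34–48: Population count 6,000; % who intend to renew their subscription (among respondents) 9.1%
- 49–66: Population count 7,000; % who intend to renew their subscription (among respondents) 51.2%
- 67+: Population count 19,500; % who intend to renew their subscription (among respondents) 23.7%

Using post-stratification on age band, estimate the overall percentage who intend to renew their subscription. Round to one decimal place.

Weight each group's respondent value by its population share:
  18–27: (13,000/50,000) × 38 = 9.88
  28–33: (4,500/50,000) × 10.1 = 0.909
  34–48: (6,000/50,000) × 9.1 = 1.092
  49–66: (7,000/50,000) × 51.2 = 7.168
  67+: (19,500/50,000) × 23.7 = 9.243
Post-stratified estimate = 28.292 → 28.3%.

28.3%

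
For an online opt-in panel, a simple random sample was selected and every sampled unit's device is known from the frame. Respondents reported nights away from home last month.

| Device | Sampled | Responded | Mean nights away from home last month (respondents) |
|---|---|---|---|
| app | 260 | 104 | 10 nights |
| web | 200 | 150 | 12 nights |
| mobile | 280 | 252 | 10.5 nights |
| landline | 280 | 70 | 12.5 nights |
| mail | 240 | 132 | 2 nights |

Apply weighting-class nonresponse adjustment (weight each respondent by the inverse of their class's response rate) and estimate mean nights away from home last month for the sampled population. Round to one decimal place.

Class response rates: app 104/260 = 40%, web 150/200 = 75%, mobile 252/280 = 90%, landline 70/280 = 25%, mail 132/240 = 55%.
Inverse-response-rate weighting restores each class to its sampled count, so class totals weight by n_sampled:
  app: 260 × 10 = 2600
  web: 200 × 12 = 2400
  mobile: 280 × 10.5 = 2940
  landline: 280 × 12.5 = 3500
  mail: 240 × 2 = 480
Adjusted estimate = 11,920 / 1,260 = 9.46032 → 9.5.

9.5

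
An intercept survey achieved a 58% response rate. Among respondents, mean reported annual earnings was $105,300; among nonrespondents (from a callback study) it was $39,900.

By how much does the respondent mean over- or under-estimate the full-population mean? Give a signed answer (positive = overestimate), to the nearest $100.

Nonresponse fraction = 1 − 0.58 = 0.42.
Bias = (nonresponse fraction) × (respondent mean − nonrespondent mean)
     = 0.42 × (105,300 − 39,900) = 0.42 × 65,400 = 27,468.

+$27,500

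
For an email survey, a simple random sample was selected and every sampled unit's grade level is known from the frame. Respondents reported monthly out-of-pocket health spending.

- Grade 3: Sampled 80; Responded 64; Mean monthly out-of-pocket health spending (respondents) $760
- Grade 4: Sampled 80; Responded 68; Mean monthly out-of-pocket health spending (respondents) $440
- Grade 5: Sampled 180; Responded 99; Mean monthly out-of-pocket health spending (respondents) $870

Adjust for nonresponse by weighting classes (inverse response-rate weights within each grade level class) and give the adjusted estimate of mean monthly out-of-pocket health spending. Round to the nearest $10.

Response rates by class: Grade 3 64/80 = 80%, Grade 4 68/80 = 85%, Grade 5 99/180 = 55%.
With weight = n_sampled/n_responded per class, the weighted class total is n_sampled:
  Grade 3: 80 × 760 = 60,800
  Grade 4: 80 × 440 = 35,200
  Grade 5: 180 × 870 = 156,600
Adjusted estimate = 252,600 / 340 = 742.941 → $740.

$740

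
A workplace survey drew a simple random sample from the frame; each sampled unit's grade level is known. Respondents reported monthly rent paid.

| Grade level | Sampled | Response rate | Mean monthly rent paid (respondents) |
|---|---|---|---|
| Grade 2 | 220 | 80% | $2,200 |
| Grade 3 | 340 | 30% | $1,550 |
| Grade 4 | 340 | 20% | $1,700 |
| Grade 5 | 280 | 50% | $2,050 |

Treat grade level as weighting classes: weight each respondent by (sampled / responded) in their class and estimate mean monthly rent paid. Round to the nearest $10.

With weight = n_sampled/n_responded per class, the weighted class total is n_sampled:
  Grade 2: 220 × 2200 = 484,000
  Grade 3: 340 × 1550 = 527,000
  Grade 4: 340 × 1700 = 578,000
  Grade 5: 280 × 2050 = 574,000
Adjusted estimate = 2,163,000 / 1,180 = 1833.05 → $1,830.

$1,830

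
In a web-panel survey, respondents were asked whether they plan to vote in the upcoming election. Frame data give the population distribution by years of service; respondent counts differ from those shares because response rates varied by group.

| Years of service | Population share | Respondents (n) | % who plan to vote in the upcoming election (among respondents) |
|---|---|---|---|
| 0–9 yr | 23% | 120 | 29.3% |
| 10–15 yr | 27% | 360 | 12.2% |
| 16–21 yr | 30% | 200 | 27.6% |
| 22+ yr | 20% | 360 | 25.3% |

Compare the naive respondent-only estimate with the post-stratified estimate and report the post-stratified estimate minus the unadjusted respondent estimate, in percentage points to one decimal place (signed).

+1.7 percentage points

Naive respondent-only estimate (weights = respondent counts):
  (120/1040)×29.3 + (360/1040)×12.2 + (200/1040)×27.6 + (360/1040)×25.3 = 21.6692%
Reweighting by population years of service shares:
  0.23×29.3 + 0.27×12.2 + 0.3×27.6 + 0.2×25.3 = 23.373%
Difference = 23.373 − 21.6692 = 1.7038 pp.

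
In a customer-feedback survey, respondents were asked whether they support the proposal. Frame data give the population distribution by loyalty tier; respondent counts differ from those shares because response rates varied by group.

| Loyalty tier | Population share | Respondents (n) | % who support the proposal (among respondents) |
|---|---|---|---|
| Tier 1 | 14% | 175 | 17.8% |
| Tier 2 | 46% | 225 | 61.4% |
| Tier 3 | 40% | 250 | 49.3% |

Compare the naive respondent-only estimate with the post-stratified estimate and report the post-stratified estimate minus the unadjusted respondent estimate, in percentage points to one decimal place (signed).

+5.4 percentage points

Without adjustment, the pooled respondent share is:
  (175/650)×17.8 + (225/650)×61.4 + (250/650)×49.3 = 45.0077%
Reweighting by population loyalty tier shares:
  0.14×17.8 + 0.46×61.4 + 0.4×49.3 = 50.456%
Difference = 50.456 − 45.0077 = 5.4483 pp.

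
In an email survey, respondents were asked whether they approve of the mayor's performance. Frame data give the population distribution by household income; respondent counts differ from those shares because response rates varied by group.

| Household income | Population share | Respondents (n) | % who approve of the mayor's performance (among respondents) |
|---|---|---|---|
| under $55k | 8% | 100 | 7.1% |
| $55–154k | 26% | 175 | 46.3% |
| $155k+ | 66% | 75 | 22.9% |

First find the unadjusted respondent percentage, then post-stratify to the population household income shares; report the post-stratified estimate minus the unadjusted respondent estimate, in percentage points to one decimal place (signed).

-2.4 percentage points

Without adjustment, the pooled respondent share is:
  (100/350)×7.1 + (175/350)×46.3 + (75/350)×22.9 = 30.0857%
Reweighting by population household income shares:
  0.08×7.1 + 0.26×46.3 + 0.66×22.9 = 27.72%
Difference = 27.72 − 30.0857 = -2.3657 pp.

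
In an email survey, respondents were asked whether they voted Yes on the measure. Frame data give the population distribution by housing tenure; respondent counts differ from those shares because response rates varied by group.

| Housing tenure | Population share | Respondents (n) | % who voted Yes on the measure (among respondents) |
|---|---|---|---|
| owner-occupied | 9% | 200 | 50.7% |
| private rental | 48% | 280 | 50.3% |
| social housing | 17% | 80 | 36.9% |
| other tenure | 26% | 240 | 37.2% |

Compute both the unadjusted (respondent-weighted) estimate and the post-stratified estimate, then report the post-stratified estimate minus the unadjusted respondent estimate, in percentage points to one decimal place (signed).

-0.5 percentage points

Unadjusted (pooled respondent) estimate weights by respondent counts:
  (200/800)×50.7 + (280/800)×50.3 + (80/800)×36.9 + (240/800)×37.2 = 45.13%
Post-stratifying to population shares instead:
  0.09×50.7 + 0.48×50.3 + 0.17×36.9 + 0.26×37.2 = 44.652%
Difference = 44.652 − 45.13 = -0.478 pp.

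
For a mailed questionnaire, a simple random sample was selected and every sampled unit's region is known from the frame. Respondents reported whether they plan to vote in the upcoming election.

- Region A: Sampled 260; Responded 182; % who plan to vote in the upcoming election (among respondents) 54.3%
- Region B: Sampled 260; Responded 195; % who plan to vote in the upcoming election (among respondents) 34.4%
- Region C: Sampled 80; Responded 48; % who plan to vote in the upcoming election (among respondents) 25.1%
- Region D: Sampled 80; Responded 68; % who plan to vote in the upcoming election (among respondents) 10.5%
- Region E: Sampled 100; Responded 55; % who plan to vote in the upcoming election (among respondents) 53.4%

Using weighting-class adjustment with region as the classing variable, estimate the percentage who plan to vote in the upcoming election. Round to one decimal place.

40.1%

Class response rates: Region A 182/260 = 70%, Region B 195/260 = 75%, Region C 48/80 = 60%, Region D 68/80 = 85%, Region E 55/100 = 55%.
Weighting each respondent by the inverse class response rate inflates each class back to its sampled size, so the class weight is n_sampled:
  Region A: 260 × 54.3 = 14,118
  Region B: 260 × 34.4 = 8944
  Region C: 80 × 25.1 = 2008
  Region D: 80 × 10.5 = 840
  Region E: 100 × 53.4 = 5340
Adjusted estimate = 31,250 / 780 = 40.0641 → 40.1%.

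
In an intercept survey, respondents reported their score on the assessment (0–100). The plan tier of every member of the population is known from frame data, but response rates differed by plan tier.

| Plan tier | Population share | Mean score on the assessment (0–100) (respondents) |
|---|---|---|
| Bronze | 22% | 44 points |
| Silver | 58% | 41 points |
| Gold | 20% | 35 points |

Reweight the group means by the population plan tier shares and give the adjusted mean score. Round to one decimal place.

40.5

Weight each group's respondent value by its population share:
  Bronze: 0.22 × 44 = 9.68
  Silver: 0.58 × 41 = 23.78
  Gold: 0.2 × 35 = 7
Post-stratified estimate = 40.46 → 40.5.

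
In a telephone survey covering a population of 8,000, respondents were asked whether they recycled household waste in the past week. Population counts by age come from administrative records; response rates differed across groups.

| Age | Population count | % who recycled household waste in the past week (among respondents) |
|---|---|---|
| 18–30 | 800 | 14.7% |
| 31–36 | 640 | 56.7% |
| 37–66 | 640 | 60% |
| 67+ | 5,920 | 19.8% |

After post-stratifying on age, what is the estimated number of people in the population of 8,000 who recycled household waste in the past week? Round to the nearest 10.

Apply each group's respondent rate to its population count:
  18–30: 800 × 14.7% = 117.6
  31–36: 640 × 56.7% = 362.88
  37–66: 640 × 60% = 384
  67+: 5,920 × 19.8% = 1172.16
Estimated total = 2036.64 → 2,040.

2,040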